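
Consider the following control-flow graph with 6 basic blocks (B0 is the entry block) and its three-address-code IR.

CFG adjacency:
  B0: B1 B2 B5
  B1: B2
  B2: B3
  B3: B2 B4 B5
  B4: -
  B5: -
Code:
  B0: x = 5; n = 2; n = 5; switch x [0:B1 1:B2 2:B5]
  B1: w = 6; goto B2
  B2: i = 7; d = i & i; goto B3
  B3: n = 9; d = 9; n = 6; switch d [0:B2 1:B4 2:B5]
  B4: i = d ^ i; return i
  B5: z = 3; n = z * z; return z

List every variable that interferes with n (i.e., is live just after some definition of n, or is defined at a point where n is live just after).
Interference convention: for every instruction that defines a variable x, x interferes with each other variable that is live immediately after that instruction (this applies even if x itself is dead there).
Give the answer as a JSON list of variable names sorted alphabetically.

Block summaries:
  B0: {n,x} / ∅
  B1: {w} / ∅
  B2: {d,i} / ∅
  B3: {d,n} / ∅
  B4: {i} / {d,i}
  B5: {n,z} / ∅

Backward fixpoint:
  B0 li=∅ lo=∅
  B1 li=∅ lo=∅
  B2 li=∅ lo={i}
  B3 li={i} lo={d,i}
  B4 li={d,i} lo=∅
  B5 li=∅ lo=∅

Conflict graph:
  d↔{i,n}
  i↔{d,n}
  n↔{d,i,x,z}
  w↔∅
  x↔{n}
  z↔{n}

N(n) = ["d", "i", "x", "z"]

Answer: ["d", "i", "x", "z"]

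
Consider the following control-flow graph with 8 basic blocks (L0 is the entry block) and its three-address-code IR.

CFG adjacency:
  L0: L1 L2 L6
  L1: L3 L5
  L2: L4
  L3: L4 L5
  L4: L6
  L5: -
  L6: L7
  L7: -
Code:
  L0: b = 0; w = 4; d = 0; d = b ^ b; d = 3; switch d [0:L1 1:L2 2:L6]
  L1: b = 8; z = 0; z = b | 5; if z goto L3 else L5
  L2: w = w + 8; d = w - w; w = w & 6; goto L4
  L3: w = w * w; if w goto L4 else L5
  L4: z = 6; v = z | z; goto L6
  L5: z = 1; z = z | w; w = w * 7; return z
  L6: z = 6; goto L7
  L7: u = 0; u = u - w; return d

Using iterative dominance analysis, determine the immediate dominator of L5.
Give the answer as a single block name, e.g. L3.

idom tree: L1←L0 L2←L0 L3←L1 L4←L0 L5←L1 L6←L0 L7←L6
Dom at joins:
  L4: preds {L2,L3}: {L0,L2} ∩ {L0,L1,L3} = {L0}; idom=L0
  L5: preds {L1,L3}: {L0,L1} ∩ {L0,L1,L3} = {L0,L1}; idom=L1
  L6: preds {L0,L4}: {L0} ∩ {L0,L4} = {L0}; idom=L0

idom(L5) = L1

Answer: L1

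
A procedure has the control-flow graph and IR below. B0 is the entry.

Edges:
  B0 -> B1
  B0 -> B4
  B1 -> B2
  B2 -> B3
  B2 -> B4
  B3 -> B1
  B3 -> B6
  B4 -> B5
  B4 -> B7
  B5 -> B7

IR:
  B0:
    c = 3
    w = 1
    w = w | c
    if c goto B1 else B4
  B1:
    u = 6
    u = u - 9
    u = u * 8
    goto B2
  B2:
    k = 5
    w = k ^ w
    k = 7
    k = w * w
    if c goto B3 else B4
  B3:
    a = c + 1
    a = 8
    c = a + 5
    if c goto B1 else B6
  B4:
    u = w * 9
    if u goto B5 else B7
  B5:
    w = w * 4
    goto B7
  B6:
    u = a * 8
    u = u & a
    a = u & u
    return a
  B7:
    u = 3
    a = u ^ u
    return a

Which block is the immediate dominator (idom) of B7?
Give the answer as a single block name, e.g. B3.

Answer: B4

Analysis:
idom tree: B1←B0 B2←B1 B3←B2 B4←B0 B5←B4 B6←B3 B7←B4
Dom at joins:
  B1: preds {B0,B3}: {B0} ∩ {B0,B1,B2,B3} = {B0}; idom=B0
  B4: preds {B0,B2}: {B0} ∩ {B0,B1,B2} = {B0}; idom=B0
  B7: preds {B4,B5}: {B0,B4} ∩ {B0,B4,B5} = {B0,B4}; idom=B4

idom(B7) = B4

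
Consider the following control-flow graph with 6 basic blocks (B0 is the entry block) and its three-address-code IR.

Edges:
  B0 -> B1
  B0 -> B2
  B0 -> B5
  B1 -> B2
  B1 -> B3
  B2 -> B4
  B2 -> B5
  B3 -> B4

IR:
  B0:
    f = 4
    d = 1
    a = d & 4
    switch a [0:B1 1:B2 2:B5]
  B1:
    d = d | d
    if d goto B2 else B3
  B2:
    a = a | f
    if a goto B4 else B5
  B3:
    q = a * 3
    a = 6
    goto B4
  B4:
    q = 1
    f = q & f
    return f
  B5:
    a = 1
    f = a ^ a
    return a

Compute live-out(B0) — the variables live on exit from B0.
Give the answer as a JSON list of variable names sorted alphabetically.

Answer: ["a", "d", "f"]

Derivation:
Per-block:
  B0 def {a,d,f} use ∅
  B1 def {d} use {d}
  B2 def {a} use {a,f}
  B3 def {a,q} use {a}
  B4 def {f,q} use {f}
  B5 def {a,f} use ∅

Liveness:
  B0 li=∅ lo={a,d,f}
  B1 li={a,d,f} lo={a,f}
  B2 li={a,f} lo={f}
  B3 li={a,f} lo={f}
  B4 li={f} lo=∅
  B5 li=∅ lo=∅

live-out(B0) = ["a", "d", "f"]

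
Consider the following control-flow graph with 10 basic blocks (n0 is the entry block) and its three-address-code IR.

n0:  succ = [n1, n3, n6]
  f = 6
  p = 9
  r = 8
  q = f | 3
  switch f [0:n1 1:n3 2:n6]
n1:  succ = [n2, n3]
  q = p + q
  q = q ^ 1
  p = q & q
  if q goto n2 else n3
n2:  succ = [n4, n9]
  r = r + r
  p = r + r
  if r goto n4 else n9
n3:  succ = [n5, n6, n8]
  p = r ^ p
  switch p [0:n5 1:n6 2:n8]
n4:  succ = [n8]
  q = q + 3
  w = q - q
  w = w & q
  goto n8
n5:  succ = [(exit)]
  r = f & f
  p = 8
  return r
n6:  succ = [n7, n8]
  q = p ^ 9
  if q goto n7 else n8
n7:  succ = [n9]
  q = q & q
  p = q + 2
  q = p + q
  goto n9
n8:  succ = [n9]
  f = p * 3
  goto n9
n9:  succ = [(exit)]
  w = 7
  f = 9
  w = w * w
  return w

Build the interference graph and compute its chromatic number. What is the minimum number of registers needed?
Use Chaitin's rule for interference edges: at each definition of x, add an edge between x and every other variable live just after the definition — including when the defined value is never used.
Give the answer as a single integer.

Block summaries:
  n0: def={f,p,q,r} ue=∅
  n1: def={p,q} ue={p,q}
  n2: def={p,r} ue={r}
  n3: def={p} ue={p,r}
  n4: def={q,w} ue={q}
  n5: def={p,r} ue={f}
  n6: def={q} ue={p}
  n7: def={p,q} ue={q}
  n8: def={f} ue={p}
  n9: def={f,w} ue=∅

Live sets:
  n0: in=∅ out={f,p,q,r}
  n1: in={f,p,q,r} out={f,p,q,r}
  n2: in={q,r} out={p,q}
  n3: in={f,p,r} out={f,p}
  n4: in={p,q} out={p}
  n5: in={f} out=∅
  n6: in={p} out={p,q}
  n7: in={q} out=∅
  n8: in={p} out=∅
  n9: in=∅ out=∅

Conflict graph:
  f — {p,q,r,w}
  p — {f,q,r,w}
  q — {f,p,r,w}
  r — {f,p,q}
  w — {f,p,q}

Chromatic number:
  clique {f,p,q,r} ⇒ need ≥ 4
  4-colouring: r0={f}  r1={p}  r2={q}  r3={r,w}
  χ = 4

Answer: 4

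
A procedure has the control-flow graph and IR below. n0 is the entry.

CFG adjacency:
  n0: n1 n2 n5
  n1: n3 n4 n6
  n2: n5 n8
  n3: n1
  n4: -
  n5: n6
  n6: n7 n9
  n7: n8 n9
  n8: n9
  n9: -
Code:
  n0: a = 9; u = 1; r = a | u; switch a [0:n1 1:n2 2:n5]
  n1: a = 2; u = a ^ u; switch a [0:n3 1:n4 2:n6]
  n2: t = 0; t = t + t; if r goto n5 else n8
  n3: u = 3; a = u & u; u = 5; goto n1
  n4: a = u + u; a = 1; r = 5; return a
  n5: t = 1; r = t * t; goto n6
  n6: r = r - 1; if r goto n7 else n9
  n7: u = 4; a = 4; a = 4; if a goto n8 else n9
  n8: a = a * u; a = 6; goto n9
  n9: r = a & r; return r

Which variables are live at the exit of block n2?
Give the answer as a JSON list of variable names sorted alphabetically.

Answer: ["a", "r", "u"]

Analysis:
Block summaries:
  n0: {a,r,u} / ∅
  n1: {a,u} / {u}
  n2: {t} / {r}
  n3: {a,u} / ∅
  n4: {a,r} / {u}
  n5: {r,t} / ∅
  n6: {r} / {r}
  n7: {a,u} / ∅
  n8: {a} / {a,u}
  n9: {r} / {a,r}

Live sets:
  live n0: ∅→{a,r,u}
  live n1: {r,u}→{a,r,u}
  live n2: {a,r,u}→{a,r,u}
  live n3: {r}→{r,u}
  live n4: {u}→∅
  live n5: {a}→{a,r}
  live n6: {a,r}→{a,r}
  live n7: {r}→{a,r,u}
  live n8: {a,r,u}→{a,r}
  live n9: {a,r}→∅

live-out(n2) = ["a", "r", "u"]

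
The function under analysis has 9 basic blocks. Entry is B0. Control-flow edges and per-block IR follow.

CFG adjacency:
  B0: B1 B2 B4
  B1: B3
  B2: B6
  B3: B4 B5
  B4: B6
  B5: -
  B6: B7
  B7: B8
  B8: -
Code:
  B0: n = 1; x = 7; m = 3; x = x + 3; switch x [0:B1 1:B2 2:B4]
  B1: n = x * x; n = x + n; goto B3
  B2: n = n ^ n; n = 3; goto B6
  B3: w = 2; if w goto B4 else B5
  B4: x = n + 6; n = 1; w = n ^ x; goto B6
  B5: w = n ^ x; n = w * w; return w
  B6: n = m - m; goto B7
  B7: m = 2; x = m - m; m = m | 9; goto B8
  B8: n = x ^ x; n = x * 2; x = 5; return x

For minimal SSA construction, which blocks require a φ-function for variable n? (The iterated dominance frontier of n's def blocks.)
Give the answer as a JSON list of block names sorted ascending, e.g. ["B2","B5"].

idom tree: B1←B0 B2←B0 B3←B1 B4←B0 B5←B3 B6←B0 B7←B6 B8←B7
Join-block Dom:
  B4: preds {B0,B3}: {B0} ∩ {B0,B1,B3} = {B0}; idom=B0
  B6: preds {B2,B4}: {B0,B2} ∩ {B0,B4} = {B0}; idom=B0

Frontier:
  join B4 pred B0: · stop@B0
  join B4 pred B3: B3→B1 stop@B0
  join B6 pred B2: B2 stop@B0
  join B6 pred B4: B4 stop@B0
  DF(B0)=∅
  DF(B1)={B4}
  DF(B2)={B6}
  DF(B3)={B4}
  DF(B4)={B6}
  DF(B5)=∅
  DF(B6)=∅
  DF(B7)=∅
  DF(B8)=∅

φ for n: defs {B0,B1,B2,B4,B5,B6,B8}
  DF⁺ = {B4,B6}

Answer: ["B4", "B6"]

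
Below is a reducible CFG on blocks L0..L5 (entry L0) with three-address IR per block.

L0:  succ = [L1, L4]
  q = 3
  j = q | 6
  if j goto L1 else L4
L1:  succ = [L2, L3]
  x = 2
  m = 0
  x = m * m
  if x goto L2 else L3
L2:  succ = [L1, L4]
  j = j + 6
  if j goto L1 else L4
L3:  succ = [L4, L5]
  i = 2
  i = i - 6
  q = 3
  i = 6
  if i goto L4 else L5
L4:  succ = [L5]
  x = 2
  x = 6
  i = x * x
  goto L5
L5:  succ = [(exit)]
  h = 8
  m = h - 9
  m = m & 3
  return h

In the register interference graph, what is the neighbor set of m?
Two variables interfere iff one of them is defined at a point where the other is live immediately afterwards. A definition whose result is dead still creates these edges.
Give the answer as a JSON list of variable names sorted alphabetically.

def/use:
  L0 def {j,q} use ∅
  L1 def {m,x} use ∅
  L2 def {j} use {j}
  L3 def {i,q} use ∅
  L4 def {i,x} use ∅
  L5 def {h,m} use ∅

Live sets:
  live L0: ∅→{j}
  live L1: {j}→{j}
  live L2: {j}→{j}
  live L3: ∅→∅
  live L4: ∅→∅
  live L5: ∅→∅

Interference:
  h — {m}
  i — ∅
  j — {m,x}
  m — {h,j}
  q — ∅
  x — {j}

N(m) = ["h", "j"]

Answer: ["h", "j"]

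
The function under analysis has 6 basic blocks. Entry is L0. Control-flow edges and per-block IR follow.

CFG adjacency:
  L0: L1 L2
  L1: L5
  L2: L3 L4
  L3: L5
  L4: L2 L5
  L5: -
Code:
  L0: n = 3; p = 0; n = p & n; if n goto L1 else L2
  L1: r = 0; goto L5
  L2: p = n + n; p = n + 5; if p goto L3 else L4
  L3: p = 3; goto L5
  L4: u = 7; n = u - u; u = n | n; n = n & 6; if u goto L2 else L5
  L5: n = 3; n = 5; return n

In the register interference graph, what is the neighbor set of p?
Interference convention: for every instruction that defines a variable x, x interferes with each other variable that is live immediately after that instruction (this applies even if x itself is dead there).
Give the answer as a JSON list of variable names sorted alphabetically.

Answer: ["n"]

Derivation:
def/use:
  L0: def={n,p} ue=∅
  L1: def={r} ue=∅
  L2: def={p} ue={n}
  L3: def={p} ue=∅
  L4: def={n,u} ue=∅
  L5: def={n} ue=∅

Live sets:
  live L0: ∅→{n}
  live L1: ∅→∅
  live L2: {n}→∅
  live L3: ∅→∅
  live L4: ∅→{n}
  live L5: ∅→∅

Interfere edges:
  n↔{p,u}
  p↔{n}
  r↔∅
  u↔{n}

N(p) = ["n"]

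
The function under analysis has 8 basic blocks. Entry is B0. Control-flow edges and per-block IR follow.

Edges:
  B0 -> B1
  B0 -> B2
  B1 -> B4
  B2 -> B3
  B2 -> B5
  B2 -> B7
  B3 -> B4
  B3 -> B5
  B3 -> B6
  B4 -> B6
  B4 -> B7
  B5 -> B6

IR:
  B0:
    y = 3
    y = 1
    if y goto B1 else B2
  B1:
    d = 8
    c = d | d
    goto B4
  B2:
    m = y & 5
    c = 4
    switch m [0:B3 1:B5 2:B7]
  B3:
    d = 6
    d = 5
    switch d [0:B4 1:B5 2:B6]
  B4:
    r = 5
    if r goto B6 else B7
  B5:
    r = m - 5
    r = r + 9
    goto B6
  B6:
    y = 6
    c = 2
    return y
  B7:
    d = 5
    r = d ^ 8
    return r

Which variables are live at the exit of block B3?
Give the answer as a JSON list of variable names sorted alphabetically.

Answer: ["m"]

Derivation:
Block summaries:
  B0: {y} / ∅
  B1: {c,d} / ∅
  B2: {c,m} / {y}
  B3: {d} / ∅
  B4: {r} / ∅
  B5: {r} / {m}
  B6: {c,y} / ∅
  B7: {d,r} / ∅

Backward fixpoint:
  B0 li=∅ lo={y}
  B1 li=∅ lo=∅
  B2 li={y} lo={m}
  B3 li={m} lo={m}
  B4 li=∅ lo=∅
  B5 li={m} lo=∅
  B6 li=∅ lo=∅
  B7 li=∅ lo=∅

live-out(B3) = ["m"]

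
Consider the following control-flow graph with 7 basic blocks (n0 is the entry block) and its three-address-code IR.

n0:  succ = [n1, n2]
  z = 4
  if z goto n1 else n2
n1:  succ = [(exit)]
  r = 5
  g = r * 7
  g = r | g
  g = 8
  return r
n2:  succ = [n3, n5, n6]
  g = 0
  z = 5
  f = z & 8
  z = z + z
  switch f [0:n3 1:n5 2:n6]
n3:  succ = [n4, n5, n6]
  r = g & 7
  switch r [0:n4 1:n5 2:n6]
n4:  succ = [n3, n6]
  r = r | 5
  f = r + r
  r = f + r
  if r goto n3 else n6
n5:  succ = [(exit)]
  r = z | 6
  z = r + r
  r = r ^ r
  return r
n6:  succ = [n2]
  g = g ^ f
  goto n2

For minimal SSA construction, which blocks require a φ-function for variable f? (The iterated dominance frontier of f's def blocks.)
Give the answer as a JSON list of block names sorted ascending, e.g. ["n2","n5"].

Answer: ["n2", "n3", "n5", "n6"]

Working:
idom tree: n1←n0 n2←n0 n3←n2 n4←n3 n5←n2 n6←n2
Dom∩ at merges:
  n2: preds {n0,n6}: {n0} ∩ {n0,n2,n6} = {n0}; idom=n0
  n3: preds {n2,n4}: {n0,n2} ∩ {n0,n2,n3,n4} = {n0,n2}; idom=n2
  n5: preds {n2,n3}: {n0,n2} ∩ {n0,n2,n3} = {n0,n2}; idom=n2
  n6: preds {n2,n3,n4}: {n0,n2} ∩ {n0,n2,n3} ∩ {n0,n2,n3,n4} = {n0,n2}; idom=n2

DF walk-up:
  n2←n0: walk · to n0
  n2←n6: walk n6→n2 to n0
  n3←n2: walk · to n2
  n3←n4: walk n4→n3 to n2
  n5←n2: walk · to n2
  n5←n3: walk n3 to n2
  n6←n2: walk · to n2
  n6←n3: walk n3 to n2
  n6←n4: walk n4→n3 to n2
  DF(n0)=∅
  DF(n1)=∅
  DF(n2)={n2}
  DF(n3)={n3,n5,n6}
  DF(n4)={n3,n6}
  DF(n5)=∅
  DF(n6)={n2}

φ for f: defs {n2,n4}
  DF⁺ = {n2,n3,n5,n6}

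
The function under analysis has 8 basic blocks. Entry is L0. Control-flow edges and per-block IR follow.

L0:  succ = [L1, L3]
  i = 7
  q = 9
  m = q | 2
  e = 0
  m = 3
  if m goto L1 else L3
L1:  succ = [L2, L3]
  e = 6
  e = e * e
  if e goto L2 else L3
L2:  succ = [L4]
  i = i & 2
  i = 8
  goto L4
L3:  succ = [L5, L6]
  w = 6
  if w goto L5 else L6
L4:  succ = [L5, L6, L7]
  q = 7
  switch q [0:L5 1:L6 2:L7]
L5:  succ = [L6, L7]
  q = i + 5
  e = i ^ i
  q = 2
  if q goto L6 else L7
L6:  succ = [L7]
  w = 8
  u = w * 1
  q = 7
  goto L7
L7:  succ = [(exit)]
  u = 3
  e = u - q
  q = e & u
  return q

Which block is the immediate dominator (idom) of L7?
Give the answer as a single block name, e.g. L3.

idom tree: L1←L0 L2←L1 L3←L0 L4←L2 L5←L0 L6←L0 L7←L0
Join-block Dom:
  L3: preds {L0,L1}: {L0} ∩ {L0,L1} = {L0}; idom=L0
  L5: preds {L3,L4}: {L0,L3} ∩ {L0,L1,L2,L4} = {L0}; idom=L0
  L6: preds {L3,L4,L5}: {L0,L3} ∩ {L0,L1,L2,L4} ∩ {L0,L5} = {L0}; idom=L0
  L7: preds {L4,L5,L6}: {L0,L1,L2,L4} ∩ {L0,L5} ∩ {L0,L6} = {L0}; idom=L0

idom(L7) = L0

Answer: L0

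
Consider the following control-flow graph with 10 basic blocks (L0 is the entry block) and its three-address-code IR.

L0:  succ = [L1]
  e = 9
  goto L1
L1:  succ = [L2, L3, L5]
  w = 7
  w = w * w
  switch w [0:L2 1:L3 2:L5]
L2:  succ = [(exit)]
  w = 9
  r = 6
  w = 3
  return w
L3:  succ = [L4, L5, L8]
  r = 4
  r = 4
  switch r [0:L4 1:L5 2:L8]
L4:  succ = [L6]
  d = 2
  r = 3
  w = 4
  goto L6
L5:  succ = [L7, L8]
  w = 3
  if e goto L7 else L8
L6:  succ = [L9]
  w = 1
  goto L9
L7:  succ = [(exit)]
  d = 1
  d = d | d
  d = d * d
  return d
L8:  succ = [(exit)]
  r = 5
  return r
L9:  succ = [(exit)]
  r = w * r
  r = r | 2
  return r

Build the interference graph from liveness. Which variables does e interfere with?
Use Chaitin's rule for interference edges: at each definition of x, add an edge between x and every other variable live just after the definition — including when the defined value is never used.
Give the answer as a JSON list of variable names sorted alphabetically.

Answer: ["r", "w"]

Derivation:
def/use:
  L0 def {e} use ∅
  L1 def {w} use ∅
  L2 def {r,w} use ∅
  L3 def {r} use ∅
  L4 def {d,r,w} use ∅
  L5 def {w} use {e}
  L6 def {w} use ∅
  L7 def {d} use ∅
  L8 def {r} use ∅
  L9 def {r} use {r,w}

Liveness:
  L0 li=∅ lo={e}
  L1 li={e} lo={e}
  L2 li=∅ lo=∅
  L3 li={e} lo={e}
  L4 li=∅ lo={r}
  L5 li={e} lo=∅
  L6 li={r} lo={r,w}
  L7 li=∅ lo=∅
  L8 li=∅ lo=∅
  L9 li={r,w} lo=∅

Interfere edges:
  d — ∅
  e — {r,w}
  r — {e,w}
  w — {e,r}

N(e) = ["r", "w"]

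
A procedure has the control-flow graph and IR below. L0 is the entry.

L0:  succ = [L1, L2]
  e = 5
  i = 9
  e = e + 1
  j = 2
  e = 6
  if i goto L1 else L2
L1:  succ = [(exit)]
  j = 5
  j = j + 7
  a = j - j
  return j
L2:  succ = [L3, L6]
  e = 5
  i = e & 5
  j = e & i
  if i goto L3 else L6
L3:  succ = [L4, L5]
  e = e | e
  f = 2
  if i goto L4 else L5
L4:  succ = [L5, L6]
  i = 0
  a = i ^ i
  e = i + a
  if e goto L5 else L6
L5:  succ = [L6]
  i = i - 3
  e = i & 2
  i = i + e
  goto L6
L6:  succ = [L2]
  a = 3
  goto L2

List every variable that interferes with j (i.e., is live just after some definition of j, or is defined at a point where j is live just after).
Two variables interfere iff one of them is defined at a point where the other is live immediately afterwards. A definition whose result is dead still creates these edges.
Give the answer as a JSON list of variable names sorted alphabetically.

Answer: ["a", "e", "i"]

Derivation:
Per-block:
  L0: {e,i,j} / ∅
  L1: {a,j} / ∅
  L2: {e,i,j} / ∅
  L3: {e,f} / {e,i}
  L4: {a,e,i} / ∅
  L5: {e,i} / {i}
  L6: {a} / ∅

Liveness:
  L0 li=∅ lo=∅
  L1 li=∅ lo=∅
  L2 li=∅ lo={e,i}
  L3 li={e,i} lo={i}
  L4 li=∅ lo={i}
  L5 li={i} lo=∅
  L6 li=∅ lo=∅

Conflict graph:
  a: {i,j}
  e: {i,j}
  f: {i}
  i: {a,e,f,j}
  j: {a,e,i}

N(j) = ["a", "e", "i"]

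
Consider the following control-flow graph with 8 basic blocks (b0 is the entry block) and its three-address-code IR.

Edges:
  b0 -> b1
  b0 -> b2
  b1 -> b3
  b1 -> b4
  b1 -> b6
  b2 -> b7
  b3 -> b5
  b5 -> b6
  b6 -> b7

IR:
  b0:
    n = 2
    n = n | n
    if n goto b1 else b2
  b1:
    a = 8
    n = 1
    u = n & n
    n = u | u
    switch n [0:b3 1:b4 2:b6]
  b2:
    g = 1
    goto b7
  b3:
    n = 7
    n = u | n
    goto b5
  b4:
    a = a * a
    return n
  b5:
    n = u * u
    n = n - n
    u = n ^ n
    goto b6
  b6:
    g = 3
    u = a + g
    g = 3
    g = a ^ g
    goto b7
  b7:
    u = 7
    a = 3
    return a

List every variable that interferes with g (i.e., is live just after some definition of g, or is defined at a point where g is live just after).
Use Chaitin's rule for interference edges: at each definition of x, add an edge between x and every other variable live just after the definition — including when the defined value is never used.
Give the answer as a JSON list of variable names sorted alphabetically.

Answer: ["a"]

Analysis:
Per-block:
  b0: {n} / ∅
  b1: {a,n,u} / ∅
  b2: {g} / ∅
  b3: {n} / {u}
  b4: {a} / {a,n}
  b5: {n,u} / {u}
  b6: {g,u} / {a}
  b7: {a,u} / ∅

Liveness:
  live b0: ∅→∅
  live b1: ∅→{a,n,u}
  live b2: ∅→∅
  live b3: {a,u}→{a,u}
  live b4: {a,n}→∅
  live b5: {a,u}→{a}
  live b6: {a}→∅
  live b7: ∅→∅

Conflict graph:
  a: {g,n,u}
  g: {a}
  n: {a,u}
  u: {a,n}

N(g) = ["a"]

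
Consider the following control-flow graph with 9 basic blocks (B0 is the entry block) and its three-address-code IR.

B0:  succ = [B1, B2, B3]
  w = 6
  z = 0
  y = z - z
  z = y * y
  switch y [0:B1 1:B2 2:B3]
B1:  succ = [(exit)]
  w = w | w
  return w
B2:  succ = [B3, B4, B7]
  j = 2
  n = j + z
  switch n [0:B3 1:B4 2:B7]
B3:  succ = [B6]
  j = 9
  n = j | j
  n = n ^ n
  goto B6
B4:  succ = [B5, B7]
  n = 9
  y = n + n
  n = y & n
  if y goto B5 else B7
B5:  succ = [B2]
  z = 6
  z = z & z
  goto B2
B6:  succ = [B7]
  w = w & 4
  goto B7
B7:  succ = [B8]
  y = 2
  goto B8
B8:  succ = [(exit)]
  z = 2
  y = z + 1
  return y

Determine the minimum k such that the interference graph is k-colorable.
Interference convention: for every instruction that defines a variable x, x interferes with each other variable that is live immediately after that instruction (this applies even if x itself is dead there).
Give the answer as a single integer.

Answer: 3

Derivation:
Per-block:
  B0 def {w,y,z} use ∅
  B1 def {w} use {w}
  B2 def {j,n} use {z}
  B3 def {j,n} use ∅
  B4 def {n,y} use ∅
  B5 def {z} use ∅
  B6 def {w} use {w}
  B7 def {y} use ∅
  B8 def {y,z} use ∅

Liveness:
  B0: in=∅ out={w,z}
  B1: in={w} out=∅
  B2: in={w,z} out={w}
  B3: in={w} out={w}
  B4: in={w} out={w}
  B5: in={w} out={w,z}
  B6: in={w} out=∅
  B7: in=∅ out=∅
  B8: in=∅ out=∅

Interference:
  j — {w,z}
  n — {w,y}
  w — {j,n,y,z}
  y — {n,w,z}
  z — {j,w,y}

Chromatic number:
  {j,w,z} pairwise interfere (3-clique) ⇒ χ ≥ 3
  3-colouring: r0={w}  r1={j,y}  r2={n,z}
  χ = 3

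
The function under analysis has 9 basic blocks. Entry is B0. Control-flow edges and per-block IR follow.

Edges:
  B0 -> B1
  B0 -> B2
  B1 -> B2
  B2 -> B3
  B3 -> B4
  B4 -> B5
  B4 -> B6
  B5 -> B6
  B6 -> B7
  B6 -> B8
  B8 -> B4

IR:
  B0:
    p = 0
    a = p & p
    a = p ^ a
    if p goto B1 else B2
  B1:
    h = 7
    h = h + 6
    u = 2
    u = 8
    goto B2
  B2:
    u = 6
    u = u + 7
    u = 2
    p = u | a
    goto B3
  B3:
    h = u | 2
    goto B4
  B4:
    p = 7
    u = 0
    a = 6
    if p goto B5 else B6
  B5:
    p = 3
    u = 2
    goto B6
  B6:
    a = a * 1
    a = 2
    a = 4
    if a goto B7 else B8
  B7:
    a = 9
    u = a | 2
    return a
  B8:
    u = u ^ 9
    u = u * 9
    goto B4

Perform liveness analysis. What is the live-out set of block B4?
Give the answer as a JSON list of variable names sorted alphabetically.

Answer: ["a", "u"]

Analysis:
Block summaries:
  B0: {a,p} / ∅
  B1: {h,u} / ∅
  B2: {p,u} / {a}
  B3: {h} / {u}
  B4: {a,p,u} / ∅
  B5: {p,u} / ∅
  B6: {a} / {a}
  B7: {a,u} / ∅
  B8: {u} / {u}

Live sets:
  B0: in=∅ out={a}
  B1: in={a} out={a}
  B2: in={a} out={u}
  B3: in={u} out=∅
  B4: in=∅ out={a,u}
  B5: in={a} out={a,u}
  B6: in={a,u} out={u}
  B7: in=∅ out=∅
  B8: in={u} out=∅

live-out(B4) = ["a", "u"]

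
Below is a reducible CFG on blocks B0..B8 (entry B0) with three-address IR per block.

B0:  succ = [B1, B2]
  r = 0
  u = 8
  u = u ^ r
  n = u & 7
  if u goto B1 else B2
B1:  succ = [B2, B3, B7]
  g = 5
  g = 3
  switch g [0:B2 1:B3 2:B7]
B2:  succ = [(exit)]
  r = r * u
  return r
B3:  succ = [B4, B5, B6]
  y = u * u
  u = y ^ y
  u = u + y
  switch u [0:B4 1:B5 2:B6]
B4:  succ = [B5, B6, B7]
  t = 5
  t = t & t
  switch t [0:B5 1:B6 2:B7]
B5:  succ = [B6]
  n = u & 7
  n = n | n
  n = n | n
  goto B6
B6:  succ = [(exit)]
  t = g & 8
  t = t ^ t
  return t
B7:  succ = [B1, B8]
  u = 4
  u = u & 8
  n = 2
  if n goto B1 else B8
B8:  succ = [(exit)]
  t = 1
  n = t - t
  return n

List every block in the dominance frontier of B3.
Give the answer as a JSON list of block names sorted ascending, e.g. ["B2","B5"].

Answer: ["B7"]

Analysis:
idom tree: B1←B0 B2←B0 B3←B1 B4←B3 B5←B3 B6←B3 B7←B1 B8←B7
Dom at joins:
  B1: preds {B0,B7}: {B0} ∩ {B0,B1,B7} = {B0}; idom=B0
  B2: preds {B0,B1}: {B0} ∩ {B0,B1} = {B0}; idom=B0
  B5: preds {B3,B4}: {B0,B1,B3} ∩ {B0,B1,B3,B4} = {B0,B1,B3}; idom=B3
  B6: preds {B3,B4,B5}: {B0,B1,B3} ∩ {B0,B1,B3,B4} ∩ {B0,B1,B3,B5} = {B0,B1,B3}; idom=B3
  B7: preds {B1,B4}: {B0,B1} ∩ {B0,B1,B3,B4} = {B0,B1}; idom=B1

DF derivation:
  join B1 pred B0: · stop@B0
  join B1 pred B7: B7→B1 stop@B0
  join B2 pred B0: · stop@B0
  join B2 pred B1: B1 stop@B0
  join B5 pred B3: · stop@B3
  join B5 pred B4: B4 stop@B3
  join B6 pred B3: · stop@B3
  join B6 pred B4: B4 stop@B3
  join B6 pred B5: B5 stop@B3
  join B7 pred B1: · stop@B1
  join B7 pred B4: B4→B3 stop@B1
  B0: DF=∅
  B1: DF={B1,B2}
  B2: DF=∅
  B3: DF={B7}
  B4: DF={B5,B6,B7}
  B5: DF={B6}
  B6: DF=∅
  B7: DF={B1}
  B8: DF=∅

DF(B3) = ["B7"]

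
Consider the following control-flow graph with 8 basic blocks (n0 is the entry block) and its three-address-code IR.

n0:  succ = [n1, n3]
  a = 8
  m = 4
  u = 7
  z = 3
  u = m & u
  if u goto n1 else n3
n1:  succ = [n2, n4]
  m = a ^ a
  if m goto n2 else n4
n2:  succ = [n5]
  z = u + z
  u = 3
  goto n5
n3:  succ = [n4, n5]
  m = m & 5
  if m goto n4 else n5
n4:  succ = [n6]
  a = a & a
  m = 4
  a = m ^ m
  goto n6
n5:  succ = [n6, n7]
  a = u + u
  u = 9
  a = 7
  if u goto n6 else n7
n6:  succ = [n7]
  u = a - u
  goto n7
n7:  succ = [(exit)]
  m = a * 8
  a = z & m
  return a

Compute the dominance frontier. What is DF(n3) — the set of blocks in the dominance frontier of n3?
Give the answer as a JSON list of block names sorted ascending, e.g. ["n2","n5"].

Answer: ["n4", "n5"]

Derivation:
idom tree: n1←n0 n2←n1 n3←n0 n4←n0 n5←n0 n6←n0 n7←n0
Dom∩ at merges:
  n4: preds {n1,n3}: {n0,n1} ∩ {n0,n3} = {n0}; idom=n0
  n5: preds {n2,n3}: {n0,n1,n2} ∩ {n0,n3} = {n0}; idom=n0
  n6: preds {n4,n5}: {n0,n4} ∩ {n0,n5} = {n0}; idom=n0
  n7: preds {n5,n6}: {n0,n5} ∩ {n0,n6} = {n0}; idom=n0

DF walk-up:
  join n4 pred n1: n1 stop@n0
  join n4 pred n3: n3 stop@n0
  join n5 pred n2: n2→n1 stop@n0
  join n5 pred n3: n3 stop@n0
  join n6 pred n4: n4 stop@n0
  join n6 pred n5: n5 stop@n0
  join n7 pred n5: n5 stop@n0
  join n7 pred n6: n6 stop@n0
  n0: DF=∅
  n1: DF={n4,n5}
  n2: DF={n5}
  n3: DF={n4,n5}
  n4: DF={n6}
  n5: DF={n6,n7}
  n6: DF={n7}
  n7: DF=∅

DF(n3) = ["n4", "n5"]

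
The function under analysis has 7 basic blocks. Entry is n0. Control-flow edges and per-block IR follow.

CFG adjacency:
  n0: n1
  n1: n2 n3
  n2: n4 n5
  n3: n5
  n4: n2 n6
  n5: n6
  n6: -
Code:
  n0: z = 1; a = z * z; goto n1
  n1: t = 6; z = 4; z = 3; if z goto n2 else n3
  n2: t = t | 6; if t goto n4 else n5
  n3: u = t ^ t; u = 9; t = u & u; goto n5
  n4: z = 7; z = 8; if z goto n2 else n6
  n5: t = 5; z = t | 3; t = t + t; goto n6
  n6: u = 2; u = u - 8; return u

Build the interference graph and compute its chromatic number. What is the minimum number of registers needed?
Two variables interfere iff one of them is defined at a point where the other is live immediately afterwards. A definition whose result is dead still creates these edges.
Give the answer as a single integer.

Answer: 2

Analysis:
Block summaries:
  n0: {a,z} / ∅
  n1: {t,z} / ∅
  n2: {t} / {t}
  n3: {t,u} / {t}
  n4: {z} / ∅
  n5: {t,z} / ∅
  n6: {u} / ∅

Liveness:
  live n0: ∅→∅
  live n1: ∅→{t}
  live n2: {t}→{t}
  live n3: {t}→∅
  live n4: {t}→{t}
  live n5: ∅→∅
  live n6: ∅→∅

Interference:
  a↔∅
  t↔{z}
  u↔∅
  z↔{t}

Colouring:
  clique {t,z} ⇒ need ≥ 2
  2-colouring: R0={a,t,u}  R1={z}
  χ = 2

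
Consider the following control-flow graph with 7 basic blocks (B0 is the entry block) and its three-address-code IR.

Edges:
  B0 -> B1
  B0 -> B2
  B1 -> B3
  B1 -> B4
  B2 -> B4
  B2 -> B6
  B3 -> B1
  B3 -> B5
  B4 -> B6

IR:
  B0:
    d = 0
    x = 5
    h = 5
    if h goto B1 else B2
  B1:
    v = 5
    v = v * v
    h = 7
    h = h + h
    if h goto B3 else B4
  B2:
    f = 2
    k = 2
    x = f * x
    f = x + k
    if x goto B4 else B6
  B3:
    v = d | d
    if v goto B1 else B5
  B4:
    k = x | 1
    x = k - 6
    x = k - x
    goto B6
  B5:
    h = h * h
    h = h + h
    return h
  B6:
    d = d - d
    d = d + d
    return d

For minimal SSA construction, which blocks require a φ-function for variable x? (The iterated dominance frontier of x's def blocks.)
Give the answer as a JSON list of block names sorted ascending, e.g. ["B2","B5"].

Answer: ["B4", "B6"]

Derivation:
idom tree: B1←B0 B2←B0 B3←B1 B4←B0 B5←B3 B6←B0
Join-block Dom:
  B1: preds {B0,B3}: {B0} ∩ {B0,B1,B3} = {B0}; idom=B0
  B4: preds {B1,B2}: {B0,B1} ∩ {B0,B2} = {B0}; idom=B0
  B6: preds {B2,B4}: {B0,B2} ∩ {B0,B4} = {B0}; idom=B0

DF walk-up:
  B1←B0: walk · to B0
  B1←B3: walk B3→B1 to B0
  B4←B1: walk B1 to B0
  B4←B2: walk B2 to B0
  B6←B2: walk B2 to B0
  B6←B4: walk B4 to B0
  B0: DF=∅
  B1: DF={B1,B4}
  B2: DF={B4,B6}
  B3: DF={B1}
  B4: DF={B6}
  B5: DF=∅
  B6: DF=∅

φ for x: defs {B0,B2,B4}
  DF⁺ = {B4,B6}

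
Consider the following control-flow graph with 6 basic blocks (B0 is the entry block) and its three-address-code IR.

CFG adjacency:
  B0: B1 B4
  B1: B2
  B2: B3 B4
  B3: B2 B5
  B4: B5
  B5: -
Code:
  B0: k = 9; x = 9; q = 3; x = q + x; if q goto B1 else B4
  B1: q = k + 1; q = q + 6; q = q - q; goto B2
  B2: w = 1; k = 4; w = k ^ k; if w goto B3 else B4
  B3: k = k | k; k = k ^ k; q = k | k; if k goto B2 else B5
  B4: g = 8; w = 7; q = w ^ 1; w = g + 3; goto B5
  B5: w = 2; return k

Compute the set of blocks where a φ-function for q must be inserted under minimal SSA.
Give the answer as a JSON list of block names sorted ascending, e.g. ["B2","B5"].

idom tree: B1←B0 B2←B1 B3←B2 B4←B0 B5←B0
Dom at joins:
  B2: preds {B1,B3}: {B0,B1} ∩ {B0,B1,B2,B3} = {B0,B1}; idom=B1
  B4: preds {B0,B2}: {B0} ∩ {B0,B1,B2} = {B0}; idom=B0
  B5: preds {B3,B4}: {B0,B1,B2,B3} ∩ {B0,B4} = {B0}; idom=B0

DF derivation:
  join B2 pred B1: · stop@B1
  join B2 pred B3: B3→B2 stop@B1
  join B4 pred B0: · stop@B0
  join B4 pred B2: B2→B1 stop@B0
  join B5 pred B3: B3→B2→B1 stop@B0
  join B5 pred B4: B4 stop@B0
  B0: DF=∅
  B1: DF={B4,B5}
  B2: DF={B2,B4,B5}
  B3: DF={B2,B5}
  B4: DF={B5}
  B5: DF=∅

φ for q: defs {B0,B1,B3,B4}
  DF⁺ = {B2,B4,B5}

Answer: ["B2", "B4", "B5"]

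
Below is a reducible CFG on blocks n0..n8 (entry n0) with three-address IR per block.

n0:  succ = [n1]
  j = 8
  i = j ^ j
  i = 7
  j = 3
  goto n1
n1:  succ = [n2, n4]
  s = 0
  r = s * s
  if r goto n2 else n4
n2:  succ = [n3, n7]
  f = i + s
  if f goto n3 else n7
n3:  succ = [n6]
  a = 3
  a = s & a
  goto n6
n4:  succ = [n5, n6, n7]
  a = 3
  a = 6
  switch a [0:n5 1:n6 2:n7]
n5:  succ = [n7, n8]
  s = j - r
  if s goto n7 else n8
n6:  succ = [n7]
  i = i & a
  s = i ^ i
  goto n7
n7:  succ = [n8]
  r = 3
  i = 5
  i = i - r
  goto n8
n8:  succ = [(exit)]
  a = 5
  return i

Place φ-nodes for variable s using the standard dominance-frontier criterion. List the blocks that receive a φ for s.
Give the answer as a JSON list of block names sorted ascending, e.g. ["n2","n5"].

Answer: ["n7", "n8"]

Analysis:
idom tree: n1←n0 n2←n1 n3←n2 n4←n1 n5←n4 n6←n1 n7←n1 n8←n1
Join-block Dom:
  n6: preds {n3,n4}: {n0,n1,n2,n3} ∩ {n0,n1,n4} = {n0,n1}; idom=n1
  n7: preds {n2,n4,n5,n6}: {n0,n1,n2} ∩ {n0,n1,n4} ∩ {n0,n1,n4,n5} ∩ {n0,n1,n6} = {n0,n1}; idom=n1
  n8: preds {n5,n7}: {n0,n1,n4,n5} ∩ {n0,n1,n7} = {n0,n1}; idom=n1

DF derivation:
  n6←n3: walk n3→n2 to n1
  n6←n4: walk n4 to n1
  n7←n2: walk n2 to n1
  n7←n4: walk n4 to n1
  n7←n5: walk n5→n4 to n1
  n7←n6: walk n6 to n1
  n8←n5: walk n5→n4 to n1
  n8←n7: walk n7 to n1
  n0: DF=∅
  n1: DF=∅
  n2: DF={n6,n7}
  n3: DF={n6}
  n4: DF={n6,n7,n8}
  n5: DF={n7,n8}
  n6: DF={n7}
  n7: DF={n8}
  n8: DF=∅

φ for s: defs {n1,n5,n6}
  DF⁺ = {n7,n8}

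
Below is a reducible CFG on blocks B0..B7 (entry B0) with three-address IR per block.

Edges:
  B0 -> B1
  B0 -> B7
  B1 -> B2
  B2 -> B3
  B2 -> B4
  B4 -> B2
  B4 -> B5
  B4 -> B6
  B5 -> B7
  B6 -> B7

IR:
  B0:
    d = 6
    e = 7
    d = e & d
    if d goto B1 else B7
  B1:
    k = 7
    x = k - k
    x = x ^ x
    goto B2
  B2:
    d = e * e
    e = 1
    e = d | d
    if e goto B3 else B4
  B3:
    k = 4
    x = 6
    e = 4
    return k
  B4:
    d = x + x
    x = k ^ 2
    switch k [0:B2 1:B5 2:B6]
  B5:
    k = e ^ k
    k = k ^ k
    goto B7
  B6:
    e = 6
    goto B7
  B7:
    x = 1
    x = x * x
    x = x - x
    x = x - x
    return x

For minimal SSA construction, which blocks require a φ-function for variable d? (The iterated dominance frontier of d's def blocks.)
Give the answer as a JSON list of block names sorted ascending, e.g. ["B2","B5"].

Answer: ["B2", "B7"]

Analysis:
idom tree: B1←B0 B2←B1 B3←B2 B4←B2 B5←B4 B6←B4 B7←B0
Dom∩ at merges:
  B2: preds {B1,B4}: {B0,B1} ∩ {B0,B1,B2,B4} = {B0,B1}; idom=B1
  B7: preds {B0,B5,B6}: {B0} ∩ {B0,B1,B2,B4,B5} ∩ {B0,B1,B2,B4,B6} = {B0}; idom=B0

DF derivation:
  B2←B1: walk · to B1
  B2←B4: walk B4→B2 to B1
  B7←B0: walk · to B0
  B7←B5: walk B5→B4→B2→B1 to B0
  B7←B6: walk B6→B4→B2→B1 to B0
  DF(B0)=∅
  DF(B1)={B7}
  DF(B2)={B2,B7}
  DF(B3)=∅
  DF(B4)={B2,B7}
  DF(B5)={B7}
  DF(B6)={B7}
  DF(B7)=∅

φ for d: defs {B0,B2,B4}
  DF⁺ = {B2,B7}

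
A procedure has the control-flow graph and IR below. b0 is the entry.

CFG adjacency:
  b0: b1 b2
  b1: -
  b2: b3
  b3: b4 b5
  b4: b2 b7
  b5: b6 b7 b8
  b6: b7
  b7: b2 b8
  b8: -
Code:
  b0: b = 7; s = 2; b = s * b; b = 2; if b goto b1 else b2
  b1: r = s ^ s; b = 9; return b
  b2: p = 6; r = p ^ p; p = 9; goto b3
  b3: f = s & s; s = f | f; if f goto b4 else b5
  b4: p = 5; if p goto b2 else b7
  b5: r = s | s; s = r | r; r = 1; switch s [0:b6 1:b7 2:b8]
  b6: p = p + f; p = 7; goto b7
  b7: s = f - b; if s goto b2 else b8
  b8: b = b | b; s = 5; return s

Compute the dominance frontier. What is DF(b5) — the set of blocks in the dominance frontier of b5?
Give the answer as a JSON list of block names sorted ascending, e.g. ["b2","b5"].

Answer: ["b7", "b8"]

Analysis:
idom tree: b1←b0 b2←b0 b3←b2 b4←b3 b5←b3 b6←b5 b7←b3 b8←b3
Dom∩ at merges:
  b2: preds {b0,b4,b7}: {b0} ∩ {b0,b2,b3,b4} ∩ {b0,b2,b3,b7} = {b0}; idom=b0
  b7: preds {b4,b5,b6}: {b0,b2,b3,b4} ∩ {b0,b2,b3,b5} ∩ {b0,b2,b3,b5,b6} = {b0,b2,b3}; idom=b3
  b8: preds {b5,b7}: {b0,b2,b3,b5} ∩ {b0,b2,b3,b7} = {b0,b2,b3}; idom=b3

DF derivation:
  join b2 pred b0: · stop@b0
  join b2 pred b4: b4→b3→b2 stop@b0
  join b2 pred b7: b7→b3→b2 stop@b0
  join b7 pred b4: b4 stop@b3
  join b7 pred b5: b5 stop@b3
  join b7 pred b6: b6→b5 stop@b3
  join b8 pred b5: b5 stop@b3
  join b8 pred b7: b7 stop@b3
  b0: DF=∅
  b1: DF=∅
  b2: DF={b2}
  b3: DF={b2}
  b4: DF={b2,b7}
  b5: DF={b7,b8}
  b6: DF={b7}
  b7: DF={b2,b8}
  b8: DF=∅

DF(b5) = ["b7", "b8"]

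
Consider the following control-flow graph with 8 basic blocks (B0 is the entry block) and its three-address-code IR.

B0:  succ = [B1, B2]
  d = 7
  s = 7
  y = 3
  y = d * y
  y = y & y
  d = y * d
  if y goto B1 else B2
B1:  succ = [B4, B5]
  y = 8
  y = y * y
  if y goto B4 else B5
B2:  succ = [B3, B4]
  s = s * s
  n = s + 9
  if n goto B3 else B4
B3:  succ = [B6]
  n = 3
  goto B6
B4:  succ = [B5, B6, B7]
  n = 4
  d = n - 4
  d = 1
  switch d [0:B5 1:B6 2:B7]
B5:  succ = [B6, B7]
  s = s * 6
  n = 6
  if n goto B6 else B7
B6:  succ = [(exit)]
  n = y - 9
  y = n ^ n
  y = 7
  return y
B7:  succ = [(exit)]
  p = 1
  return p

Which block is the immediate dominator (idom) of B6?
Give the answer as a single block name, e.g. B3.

idom tree: B1←B0 B2←B0 B3←B2 B4←B0 B5←B0 B6←B0 B7←B0
Dom at joins:
  B4: preds {B1,B2}: {B0,B1} ∩ {B0,B2} = {B0}; idom=B0
  B5: preds {B1,B4}: {B0,B1} ∩ {B0,B4} = {B0}; idom=B0
  B6: preds {B3,B4,B5}: {B0,B2,B3} ∩ {B0,B4} ∩ {B0,B5} = {B0}; idom=B0
  B7: preds {B4,B5}: {B0,B4} ∩ {B0,B5} = {B0}; idom=B0

idom(B6) = B0

Answer: B0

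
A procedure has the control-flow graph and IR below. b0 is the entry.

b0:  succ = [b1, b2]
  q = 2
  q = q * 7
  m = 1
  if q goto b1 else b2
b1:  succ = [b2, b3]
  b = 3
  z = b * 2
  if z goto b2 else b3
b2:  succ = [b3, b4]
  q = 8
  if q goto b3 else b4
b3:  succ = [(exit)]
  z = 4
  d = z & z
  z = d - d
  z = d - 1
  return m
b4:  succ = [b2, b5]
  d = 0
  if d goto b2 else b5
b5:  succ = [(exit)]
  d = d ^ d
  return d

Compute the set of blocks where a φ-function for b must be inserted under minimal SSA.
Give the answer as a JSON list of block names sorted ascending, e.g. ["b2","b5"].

idom tree: b1←b0 b2←b0 b3←b0 b4←b2 b5←b4
Dom∩ at merges:
  b2: preds {b0,b1,b4}: {b0} ∩ {b0,b1} ∩ {b0,b2,b4} = {b0}; idom=b0
  b3: preds {b1,b2}: {b0,b1} ∩ {b0,b2} = {b0}; idom=b0

DF derivation:
  b2←b0: walk · to b0
  b2←b1: walk b1 to b0
  b2←b4: walk b4→b2 to b0
  b3←b1: walk b1 to b0
  b3←b2: walk b2 to b0
  b0 → ∅
  b1 → {b2,b3}
  b2 → {b2,b3}
  b3 → ∅
  b4 → {b2}
  b5 → ∅

φ for b: defs {b1}
  DF⁺ = {b2,b3}

Answer: ["b2", "b3"]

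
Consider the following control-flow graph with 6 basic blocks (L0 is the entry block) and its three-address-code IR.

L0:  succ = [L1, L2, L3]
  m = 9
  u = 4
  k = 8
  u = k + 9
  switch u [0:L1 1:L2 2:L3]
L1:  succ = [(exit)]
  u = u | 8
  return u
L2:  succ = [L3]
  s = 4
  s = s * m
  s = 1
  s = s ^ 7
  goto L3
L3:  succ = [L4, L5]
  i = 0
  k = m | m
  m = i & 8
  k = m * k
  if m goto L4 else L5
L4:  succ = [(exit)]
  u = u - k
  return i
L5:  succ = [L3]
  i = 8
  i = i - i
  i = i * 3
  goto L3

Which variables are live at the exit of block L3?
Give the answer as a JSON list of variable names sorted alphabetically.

Answer: ["i", "k", "m", "u"]

Derivation:
Block summaries:
  L0: def={k,m,u} ue=∅
  L1: def={u} ue={u}
  L2: def={s} ue={m}
  L3: def={i,k,m} ue={m}
  L4: def={u} ue={i,k,u}
  L5: def={i} ue=∅

Backward fixpoint:
  L0 li=∅ lo={m,u}
  L1 li={u} lo=∅
  L2 li={m,u} lo={m,u}
  L3 li={m,u} lo={i,k,m,u}
  L4 li={i,k,u} lo=∅
  L5 li={m,u} lo={m,u}

live-out(L3) = ["i", "k", "m", "u"]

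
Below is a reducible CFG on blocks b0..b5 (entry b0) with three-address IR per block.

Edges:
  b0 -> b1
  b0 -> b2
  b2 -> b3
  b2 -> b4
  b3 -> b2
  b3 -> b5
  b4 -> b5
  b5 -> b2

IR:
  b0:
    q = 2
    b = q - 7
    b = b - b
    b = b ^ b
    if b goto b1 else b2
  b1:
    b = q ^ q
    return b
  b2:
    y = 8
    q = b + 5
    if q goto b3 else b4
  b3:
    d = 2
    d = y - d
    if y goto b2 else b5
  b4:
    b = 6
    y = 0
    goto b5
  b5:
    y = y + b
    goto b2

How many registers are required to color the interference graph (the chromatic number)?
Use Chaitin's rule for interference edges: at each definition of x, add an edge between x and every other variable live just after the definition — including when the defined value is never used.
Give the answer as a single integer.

Answer: 3

Derivation:
Per-block:
  b0 def {b,q} use ∅
  b1 def {b} use {q}
  b2 def {q,y} use {b}
  b3 def {d} use {y}
  b4 def {b,y} use ∅
  b5 def {y} use {b,y}

Liveness:
  b0: in=∅ out={b,q}
  b1: in={q} out=∅
  b2: in={b} out={b,y}
  b3: in={b,y} out={b,y}
  b4: in=∅ out={b,y}
  b5: in={b,y} out={b}

Interference:
  b: {d,q,y}
  d: {b,y}
  q: {b,y}
  y: {b,d,q}

Chromatic number:
  {b,d,y} pairwise interfere (3-clique) ⇒ χ ≥ 3
  3-colouring: R0={b}  R1={y}  R2={d,q}
  χ = 3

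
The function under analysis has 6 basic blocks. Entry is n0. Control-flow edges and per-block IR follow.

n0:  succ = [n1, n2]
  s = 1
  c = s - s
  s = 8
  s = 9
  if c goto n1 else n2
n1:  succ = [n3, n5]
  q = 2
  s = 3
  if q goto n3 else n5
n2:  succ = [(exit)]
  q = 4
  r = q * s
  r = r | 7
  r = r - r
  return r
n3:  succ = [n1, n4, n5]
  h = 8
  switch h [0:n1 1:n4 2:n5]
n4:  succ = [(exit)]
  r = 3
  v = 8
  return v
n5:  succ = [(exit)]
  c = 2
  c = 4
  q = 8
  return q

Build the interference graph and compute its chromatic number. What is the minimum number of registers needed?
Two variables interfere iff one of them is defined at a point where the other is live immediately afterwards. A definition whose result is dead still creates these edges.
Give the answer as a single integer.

Answer: 2

Working:
Per-block:
  n0: {c,s} / ∅
  n1: {q,s} / ∅
  n2: {q,r} / {s}
  n3: {h} / ∅
  n4: {r,v} / ∅
  n5: {c,q} / ∅

Liveness:
  live n0: ∅→{s}
  live n1: ∅→∅
  live n2: {s}→∅
  live n3: ∅→∅
  live n4: ∅→∅
  live n5: ∅→∅

Interference:
  c — {s}
  h — ∅
  q — {s}
  r — ∅
  s — {c,q}
  v — ∅

Colouring:
  lower bound: {c,s} mutually conflict ⇒ χ ≥ 2
  2-colouring: c0={h,r,s,v}  c1={c,q}
  χ = 2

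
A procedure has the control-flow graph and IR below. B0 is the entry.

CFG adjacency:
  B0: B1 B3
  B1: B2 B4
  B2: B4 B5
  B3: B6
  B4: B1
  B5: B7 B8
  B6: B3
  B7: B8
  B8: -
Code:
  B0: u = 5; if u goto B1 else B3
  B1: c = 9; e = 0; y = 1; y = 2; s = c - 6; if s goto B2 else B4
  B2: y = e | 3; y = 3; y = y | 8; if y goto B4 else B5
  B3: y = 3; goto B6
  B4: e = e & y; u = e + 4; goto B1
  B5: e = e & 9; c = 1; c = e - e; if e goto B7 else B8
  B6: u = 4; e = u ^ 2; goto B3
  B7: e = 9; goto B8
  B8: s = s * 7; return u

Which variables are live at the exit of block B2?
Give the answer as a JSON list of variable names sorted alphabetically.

Answer: ["e", "s", "u", "y"]

Analysis:
Block summaries:
  B0: def={u} ue=∅
  B1: def={c,e,s,y} ue=∅
  B2: def={y} ue={e}
  B3: def={y} ue=∅
  B4: def={e,u} ue={e,y}
  B5: def={c,e} ue={e}
  B6: def={e,u} ue=∅
  B7: def={e} ue=∅
  B8: def={s} ue={s,u}

Live sets:
  B0 li=∅ lo={u}
  B1 li={u} lo={e,s,u,y}
  B2 li={e,s,u} lo={e,s,u,y}
  B3 li=∅ lo=∅
  B4 li={e,y} lo={u}
  B5 li={e,s,u} lo={s,u}
  B6 li=∅ lo=∅
  B7 li={s,u} lo={s,u}
  B8 li={s,u} lo=∅

live-out(B2) = ["e", "s", "u", "y"]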